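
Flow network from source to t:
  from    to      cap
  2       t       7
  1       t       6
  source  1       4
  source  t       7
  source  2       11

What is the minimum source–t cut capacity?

18

Max flow = 18 (via 3 augmenting paths).
In the residual at optimum, the set reachable from source is {2, source}.
Cut edges: source→1 (cap 4), source→t (cap 7), 2→t (cap 7). Sum = 18.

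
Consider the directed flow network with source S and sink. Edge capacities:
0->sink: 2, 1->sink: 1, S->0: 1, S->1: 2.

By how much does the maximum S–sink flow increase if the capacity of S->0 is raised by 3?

Original max flow = 2.
After raising cap(S->0), augmenting paths through that edge carry 1 more unit.
New max flow = 3. Increase = 1.

1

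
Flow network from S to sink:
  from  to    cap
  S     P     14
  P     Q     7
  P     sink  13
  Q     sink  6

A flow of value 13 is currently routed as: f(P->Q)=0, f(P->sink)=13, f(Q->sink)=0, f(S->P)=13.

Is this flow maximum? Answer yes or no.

Residual path S->P->Q->sink has bottleneck 1 > 0.
Pushing 1 along it raises the flow to 14, so the given flow is not maximum.

No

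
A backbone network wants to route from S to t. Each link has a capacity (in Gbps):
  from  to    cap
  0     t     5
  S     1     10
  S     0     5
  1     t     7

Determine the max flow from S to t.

Augment S→0→t: bottleneck 5. Total 5.
Augment S→1→t: bottleneck 7. Total 12.
No augmenting path remains in the residual graph.

12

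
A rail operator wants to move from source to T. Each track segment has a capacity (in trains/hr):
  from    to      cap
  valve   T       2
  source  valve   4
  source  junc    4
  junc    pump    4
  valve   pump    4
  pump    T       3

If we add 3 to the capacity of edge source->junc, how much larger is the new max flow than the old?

0

Original max flow = 5.
Edge source->junc does not cross the min cut (source side {junc, pump, source, valve}), so extra capacity there cannot help.
New max flow = 5. Increase = 0.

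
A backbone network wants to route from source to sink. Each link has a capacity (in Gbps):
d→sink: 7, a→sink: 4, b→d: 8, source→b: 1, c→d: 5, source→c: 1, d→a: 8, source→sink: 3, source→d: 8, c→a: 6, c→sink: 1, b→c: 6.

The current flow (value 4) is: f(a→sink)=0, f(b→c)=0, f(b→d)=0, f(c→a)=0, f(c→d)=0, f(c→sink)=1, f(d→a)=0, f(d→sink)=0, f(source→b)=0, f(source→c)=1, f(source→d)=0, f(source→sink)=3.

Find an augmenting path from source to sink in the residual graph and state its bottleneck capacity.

Residual along source→d→sink: source→d: 8, d→sink: 7.
Bottleneck = min = 7.

source→d→sink, bottleneck 7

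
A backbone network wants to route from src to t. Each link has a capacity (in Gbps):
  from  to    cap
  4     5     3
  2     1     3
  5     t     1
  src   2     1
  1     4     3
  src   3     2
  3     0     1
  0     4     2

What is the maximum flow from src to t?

Augment src->3->0->4->5->t: bottleneck 1. Total 1.
No augmenting path remains in the residual graph.

1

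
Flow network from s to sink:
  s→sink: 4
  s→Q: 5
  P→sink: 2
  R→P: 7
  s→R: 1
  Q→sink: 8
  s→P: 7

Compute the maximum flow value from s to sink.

Augment s→sink: bottleneck 4. Total 4.
Augment s→Q→sink: bottleneck 5. Total 9.
Augment s→P→sink: bottleneck 2. Total 11.
No augmenting path remains in the residual graph.

11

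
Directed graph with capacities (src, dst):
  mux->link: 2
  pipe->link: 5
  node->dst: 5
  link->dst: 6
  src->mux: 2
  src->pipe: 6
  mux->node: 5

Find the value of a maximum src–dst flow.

Augment src->pipe->link->dst: bottleneck 5. Total 5.
Augment src->mux->link->dst: bottleneck 1. Total 6.
Augment src->mux->node->dst: bottleneck 1. Total 7.
No augmenting path remains in the residual graph.

7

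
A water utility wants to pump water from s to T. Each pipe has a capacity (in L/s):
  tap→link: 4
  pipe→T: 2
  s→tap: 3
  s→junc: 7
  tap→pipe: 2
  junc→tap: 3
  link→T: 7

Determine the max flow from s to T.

6

Augment s→tap→pipe→T: bottleneck 2. Total 2.
Augment s→tap→link→T: bottleneck 1. Total 3.
Augment s→junc→tap→link→T: bottleneck 3. Total 6.
No augmenting path remains in the residual graph.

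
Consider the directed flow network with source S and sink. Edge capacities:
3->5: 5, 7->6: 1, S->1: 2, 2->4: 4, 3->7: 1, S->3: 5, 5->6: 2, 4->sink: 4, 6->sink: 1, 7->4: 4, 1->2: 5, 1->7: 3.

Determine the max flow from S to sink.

Augment S->3->5->6->sink: bottleneck 1. Total 1.
Augment S->3->7->4->sink: bottleneck 1. Total 2.
Augment S->1->7->4->sink: bottleneck 2. Total 4.
No augmenting path remains in the residual graph.

4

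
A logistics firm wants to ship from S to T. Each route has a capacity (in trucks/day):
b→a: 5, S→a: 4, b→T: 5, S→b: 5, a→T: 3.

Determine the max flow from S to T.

Augment S→b→T: bottleneck 5. Total 5.
Augment S→a→T: bottleneck 3. Total 8.
No augmenting path remains in the residual graph.

8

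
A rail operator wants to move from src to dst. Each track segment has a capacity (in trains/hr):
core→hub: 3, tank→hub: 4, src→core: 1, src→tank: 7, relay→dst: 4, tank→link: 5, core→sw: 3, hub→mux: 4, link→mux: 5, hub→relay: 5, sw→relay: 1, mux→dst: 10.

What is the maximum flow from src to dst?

8

Augment src→core→sw→relay→dst: bottleneck 1. Total 1.
Augment src→tank→hub→relay→dst: bottleneck 3. Total 4.
Augment src→tank→hub→mux→dst: bottleneck 1. Total 5.
Augment src→tank→link→mux→dst: bottleneck 3. Total 8.
No augmenting path remains in the residual graph.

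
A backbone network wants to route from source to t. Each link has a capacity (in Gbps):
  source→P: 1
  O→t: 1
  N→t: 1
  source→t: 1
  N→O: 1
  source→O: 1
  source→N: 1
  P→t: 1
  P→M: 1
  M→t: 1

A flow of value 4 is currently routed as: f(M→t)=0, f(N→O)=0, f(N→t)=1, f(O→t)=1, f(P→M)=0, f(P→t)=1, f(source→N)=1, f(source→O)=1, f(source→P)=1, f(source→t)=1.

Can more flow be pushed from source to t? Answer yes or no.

No

Residual reachable from source: {source}; t is not reachable.
Saturated cut: source→N, source→P, source→O, source→t with total capacity 4 = current flow value. Flow is maximum.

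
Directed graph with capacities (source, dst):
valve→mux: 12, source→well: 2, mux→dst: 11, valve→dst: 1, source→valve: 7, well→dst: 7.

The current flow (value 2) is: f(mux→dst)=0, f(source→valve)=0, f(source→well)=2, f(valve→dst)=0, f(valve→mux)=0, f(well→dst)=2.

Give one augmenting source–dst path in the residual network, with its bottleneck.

Residual along source→valve→dst: source→valve: 7, valve→dst: 1.
Bottleneck = min = 1.

source→valve→dst, bottleneck 1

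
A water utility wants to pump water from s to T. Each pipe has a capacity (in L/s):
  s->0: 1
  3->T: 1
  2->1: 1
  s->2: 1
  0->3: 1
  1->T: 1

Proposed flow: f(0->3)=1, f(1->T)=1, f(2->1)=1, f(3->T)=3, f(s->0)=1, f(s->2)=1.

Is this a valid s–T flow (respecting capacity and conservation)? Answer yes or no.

Capacity violated on 3->T: flow 3 > capacity 1.

No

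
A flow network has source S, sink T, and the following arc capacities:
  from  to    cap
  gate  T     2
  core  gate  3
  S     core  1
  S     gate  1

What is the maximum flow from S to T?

2

Augment S→gate→T: bottleneck 1. Total 1.
Augment S→core→gate→T: bottleneck 1. Total 2.
No augmenting path remains in the residual graph.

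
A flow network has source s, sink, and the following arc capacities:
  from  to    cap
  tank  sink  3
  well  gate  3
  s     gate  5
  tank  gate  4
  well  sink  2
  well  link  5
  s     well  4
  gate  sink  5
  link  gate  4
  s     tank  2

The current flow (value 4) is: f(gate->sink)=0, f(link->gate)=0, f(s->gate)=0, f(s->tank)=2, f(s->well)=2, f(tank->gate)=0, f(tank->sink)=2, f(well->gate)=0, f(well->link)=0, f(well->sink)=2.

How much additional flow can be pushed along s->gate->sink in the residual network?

5

Residual capacities along the path: s->gate: 5, gate->sink: 5.
Minimum is 5.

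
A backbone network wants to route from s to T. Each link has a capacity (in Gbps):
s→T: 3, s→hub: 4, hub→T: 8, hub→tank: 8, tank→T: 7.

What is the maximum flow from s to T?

Augment s→T: bottleneck 3. Total 3.
Augment s→hub→T: bottleneck 4. Total 7.
No augmenting path remains in the residual graph.

7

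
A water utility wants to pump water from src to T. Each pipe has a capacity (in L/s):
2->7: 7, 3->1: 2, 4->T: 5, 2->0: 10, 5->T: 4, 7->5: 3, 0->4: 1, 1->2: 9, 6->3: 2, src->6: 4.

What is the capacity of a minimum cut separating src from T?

2

Max flow = 2 (via 1 augmenting path).
In the residual at optimum, the set reachable from src is {6, src}.
Cut edges: 6->3 (cap 2). Sum = 2.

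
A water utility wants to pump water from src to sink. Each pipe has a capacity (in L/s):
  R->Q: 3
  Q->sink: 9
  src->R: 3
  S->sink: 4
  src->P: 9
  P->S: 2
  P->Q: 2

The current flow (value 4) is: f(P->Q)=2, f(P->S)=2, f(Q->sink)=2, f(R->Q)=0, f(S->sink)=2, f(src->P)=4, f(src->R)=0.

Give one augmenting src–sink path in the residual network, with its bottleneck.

Residual along src->R->Q->sink: src->R: 3, R->Q: 3, Q->sink: 7.
Bottleneck = min = 3.

src->R->Q->sink, bottleneck 3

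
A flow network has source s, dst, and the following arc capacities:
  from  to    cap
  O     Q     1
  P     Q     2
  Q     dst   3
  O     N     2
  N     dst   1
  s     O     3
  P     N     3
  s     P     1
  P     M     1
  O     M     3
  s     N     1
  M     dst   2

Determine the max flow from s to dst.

5

Augment s->N->dst: bottleneck 1. Total 1.
Augment s->P->M->dst: bottleneck 1. Total 2.
Augment s->O->Q->dst: bottleneck 1. Total 3.
Augment s->O->M->dst: bottleneck 1. Total 4.
Augment s->O->M->P->Q->dst: bottleneck 1. Total 5.
No augmenting path remains in the residual graph.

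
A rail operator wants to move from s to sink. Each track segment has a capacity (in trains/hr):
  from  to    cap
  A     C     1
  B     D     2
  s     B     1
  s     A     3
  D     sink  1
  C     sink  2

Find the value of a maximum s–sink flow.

2

Augment s→B→D→sink: bottleneck 1. Total 1.
Augment s→A→C→sink: bottleneck 1. Total 2.
No augmenting path remains in the residual graph.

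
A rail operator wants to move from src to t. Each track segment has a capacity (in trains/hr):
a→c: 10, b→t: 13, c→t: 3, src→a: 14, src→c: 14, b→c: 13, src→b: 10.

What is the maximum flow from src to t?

Augment src→b→t: bottleneck 10. Total 10.
Augment src→c→t: bottleneck 3. Total 13.
No augmenting path remains in the residual graph.

13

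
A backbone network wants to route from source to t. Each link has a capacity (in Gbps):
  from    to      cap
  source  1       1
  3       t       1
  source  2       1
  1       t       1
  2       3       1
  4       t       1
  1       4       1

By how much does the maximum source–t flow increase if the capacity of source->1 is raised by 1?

1

Original max flow = 2.
After raising cap(source->1), augmenting paths through that edge carry 1 more unit.
New max flow = 3. Increase = 1.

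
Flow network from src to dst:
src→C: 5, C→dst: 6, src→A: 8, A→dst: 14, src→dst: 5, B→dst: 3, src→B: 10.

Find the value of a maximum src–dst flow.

Augment src→dst: bottleneck 5. Total 5.
Augment src→B→dst: bottleneck 3. Total 8.
Augment src→A→dst: bottleneck 8. Total 16.
Augment src→C→dst: bottleneck 5. Total 21.
No augmenting path remains in the residual graph.

21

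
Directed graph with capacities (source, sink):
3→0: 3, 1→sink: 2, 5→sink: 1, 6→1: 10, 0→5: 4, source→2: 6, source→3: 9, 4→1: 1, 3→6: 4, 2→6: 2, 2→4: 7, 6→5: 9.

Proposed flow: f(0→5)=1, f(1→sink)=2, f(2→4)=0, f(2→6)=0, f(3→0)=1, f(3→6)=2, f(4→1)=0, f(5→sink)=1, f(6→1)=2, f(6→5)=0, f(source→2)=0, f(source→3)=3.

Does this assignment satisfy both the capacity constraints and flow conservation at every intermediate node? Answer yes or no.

Yes

Every edge has 0 ≤ f(e) ≤ cap(e).
At each intermediate node, inflow equals outflow.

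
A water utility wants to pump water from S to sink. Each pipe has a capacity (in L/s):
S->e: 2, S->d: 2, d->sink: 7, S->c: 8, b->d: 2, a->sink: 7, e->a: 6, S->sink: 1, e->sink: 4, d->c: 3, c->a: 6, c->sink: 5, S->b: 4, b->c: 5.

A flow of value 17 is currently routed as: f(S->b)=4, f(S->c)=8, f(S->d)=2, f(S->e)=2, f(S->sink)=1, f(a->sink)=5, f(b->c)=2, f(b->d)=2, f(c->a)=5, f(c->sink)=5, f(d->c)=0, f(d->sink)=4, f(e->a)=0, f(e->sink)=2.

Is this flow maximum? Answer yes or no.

Yes

Residual reachable from S: {S}; sink is not reachable.
Saturated cut: S->e, S->b, S->d, S->c, S->sink with total capacity 17 = current flow value. Flow is maximum.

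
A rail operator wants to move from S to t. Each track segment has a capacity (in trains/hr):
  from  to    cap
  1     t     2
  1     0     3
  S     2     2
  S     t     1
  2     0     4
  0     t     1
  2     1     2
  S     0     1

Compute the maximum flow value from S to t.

Augment S->t: bottleneck 1. Total 1.
Augment S->0->t: bottleneck 1. Total 2.
Augment S->2->1->t: bottleneck 2. Total 4.
No augmenting path remains in the residual graph.

4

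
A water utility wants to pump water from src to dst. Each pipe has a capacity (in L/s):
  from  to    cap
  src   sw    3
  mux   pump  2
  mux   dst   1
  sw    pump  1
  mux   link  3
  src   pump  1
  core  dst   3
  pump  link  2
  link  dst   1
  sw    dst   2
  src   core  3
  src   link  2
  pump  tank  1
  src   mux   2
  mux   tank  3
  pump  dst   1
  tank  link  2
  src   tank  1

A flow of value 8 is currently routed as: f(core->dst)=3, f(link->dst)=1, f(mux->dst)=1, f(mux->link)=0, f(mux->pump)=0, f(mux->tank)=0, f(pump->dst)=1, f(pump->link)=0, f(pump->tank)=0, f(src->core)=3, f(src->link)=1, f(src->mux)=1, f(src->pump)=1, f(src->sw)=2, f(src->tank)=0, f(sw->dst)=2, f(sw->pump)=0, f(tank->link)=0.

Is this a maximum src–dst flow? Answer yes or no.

Residual reachable from src: {link, mux, pump, src, sw, tank}; dst is not reachable.
Saturated cut: src->core, sw->dst, mux->dst, pump->dst, link->dst with total capacity 8 = current flow value. Flow is maximum.

Yes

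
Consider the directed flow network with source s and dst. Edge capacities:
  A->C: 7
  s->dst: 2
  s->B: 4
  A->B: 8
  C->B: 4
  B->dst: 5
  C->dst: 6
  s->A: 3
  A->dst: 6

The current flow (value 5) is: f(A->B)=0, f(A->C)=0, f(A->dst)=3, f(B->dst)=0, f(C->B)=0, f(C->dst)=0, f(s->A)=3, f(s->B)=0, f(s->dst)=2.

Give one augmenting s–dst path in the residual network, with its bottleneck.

s->B->dst, bottleneck 4

Residual along s->B->dst: s->B: 4, B->dst: 5.
Bottleneck = min = 4.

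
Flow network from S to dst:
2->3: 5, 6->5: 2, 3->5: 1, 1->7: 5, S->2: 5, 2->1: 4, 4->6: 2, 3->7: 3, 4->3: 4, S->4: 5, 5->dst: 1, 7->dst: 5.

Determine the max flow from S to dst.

Augment S->4->6->5->dst: bottleneck 1. Total 1.
Augment S->4->3->7->dst: bottleneck 3. Total 4.
Augment S->2->1->7->dst: bottleneck 2. Total 6.
No augmenting path remains in the residual graph.

6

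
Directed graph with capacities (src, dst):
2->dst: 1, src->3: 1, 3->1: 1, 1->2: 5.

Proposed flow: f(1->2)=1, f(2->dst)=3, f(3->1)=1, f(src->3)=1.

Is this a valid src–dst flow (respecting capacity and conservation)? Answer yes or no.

No

Capacity violated on 2->dst: flow 3 > capacity 1.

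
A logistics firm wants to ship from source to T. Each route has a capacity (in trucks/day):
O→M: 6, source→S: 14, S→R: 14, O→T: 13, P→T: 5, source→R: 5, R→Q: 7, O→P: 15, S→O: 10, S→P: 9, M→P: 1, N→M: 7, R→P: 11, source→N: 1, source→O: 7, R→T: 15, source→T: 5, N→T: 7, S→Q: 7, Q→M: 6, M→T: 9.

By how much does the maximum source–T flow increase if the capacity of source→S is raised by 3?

Original max flow = 32.
After raising cap(source→S), augmenting paths through that edge carry 3 more units.
New max flow = 35. Increase = 3.

3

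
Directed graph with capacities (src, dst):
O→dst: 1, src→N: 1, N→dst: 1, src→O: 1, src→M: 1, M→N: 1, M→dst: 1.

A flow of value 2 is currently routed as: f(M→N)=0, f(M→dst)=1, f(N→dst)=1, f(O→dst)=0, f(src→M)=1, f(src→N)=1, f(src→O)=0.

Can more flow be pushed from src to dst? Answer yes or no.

Residual path src→O→dst has bottleneck 1 > 0.
Pushing 1 along it raises the flow to 3, so the given flow is not maximum.

Yes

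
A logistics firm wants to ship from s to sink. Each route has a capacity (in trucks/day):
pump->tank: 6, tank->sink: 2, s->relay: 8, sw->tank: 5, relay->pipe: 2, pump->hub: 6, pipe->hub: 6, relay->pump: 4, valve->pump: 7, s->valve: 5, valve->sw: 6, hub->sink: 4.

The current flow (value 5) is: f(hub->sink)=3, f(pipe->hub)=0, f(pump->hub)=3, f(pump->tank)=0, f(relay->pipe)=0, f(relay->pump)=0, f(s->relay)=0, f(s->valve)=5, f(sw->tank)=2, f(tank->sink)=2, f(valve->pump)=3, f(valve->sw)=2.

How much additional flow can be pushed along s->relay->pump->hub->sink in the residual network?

Residual capacities along the path: s->relay: 8, relay->pump: 4, pump->hub: 3, hub->sink: 1.
Minimum is 1.

1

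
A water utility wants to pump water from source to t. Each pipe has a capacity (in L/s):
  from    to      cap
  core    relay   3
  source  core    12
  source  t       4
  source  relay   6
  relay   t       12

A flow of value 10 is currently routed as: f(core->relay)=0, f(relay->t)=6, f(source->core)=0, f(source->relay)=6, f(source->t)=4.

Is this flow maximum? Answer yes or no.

Residual path source->core->relay->t has bottleneck 3 > 0.
Pushing 3 along it raises the flow to 13, so the given flow is not maximum.

No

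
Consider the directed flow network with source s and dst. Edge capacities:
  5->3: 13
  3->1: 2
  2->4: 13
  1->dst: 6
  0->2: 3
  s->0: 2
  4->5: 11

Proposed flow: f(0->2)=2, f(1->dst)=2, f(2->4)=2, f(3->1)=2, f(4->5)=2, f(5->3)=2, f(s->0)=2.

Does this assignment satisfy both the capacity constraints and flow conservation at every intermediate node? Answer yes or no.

Every edge has 0 ≤ f(e) ≤ cap(e).
At each intermediate node, inflow equals outflow.

Yes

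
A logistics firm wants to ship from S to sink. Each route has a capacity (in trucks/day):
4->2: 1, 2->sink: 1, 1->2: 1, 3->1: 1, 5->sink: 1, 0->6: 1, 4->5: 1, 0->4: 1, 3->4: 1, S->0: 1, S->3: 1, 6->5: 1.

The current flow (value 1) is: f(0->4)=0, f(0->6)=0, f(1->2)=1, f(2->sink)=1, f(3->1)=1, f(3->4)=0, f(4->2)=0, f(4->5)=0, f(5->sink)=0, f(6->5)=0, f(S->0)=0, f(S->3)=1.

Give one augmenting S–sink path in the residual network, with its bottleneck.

S->0->4->5->sink, bottleneck 1

Residual along S->0->4->5->sink: S->0: 1, 0->4: 1, 4->5: 1, 5->sink: 1.
Bottleneck = min = 1.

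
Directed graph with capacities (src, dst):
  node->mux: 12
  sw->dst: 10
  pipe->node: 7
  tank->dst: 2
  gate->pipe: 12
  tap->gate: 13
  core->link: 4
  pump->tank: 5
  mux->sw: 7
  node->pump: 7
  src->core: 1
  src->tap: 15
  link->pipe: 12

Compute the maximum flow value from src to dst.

7

Augment src->tap->gate->pipe->node->pump->tank->dst: bottleneck 2. Total 2.
Augment src->tap->gate->pipe->node->mux->sw->dst: bottleneck 5. Total 7.
No augmenting path remains in the residual graph.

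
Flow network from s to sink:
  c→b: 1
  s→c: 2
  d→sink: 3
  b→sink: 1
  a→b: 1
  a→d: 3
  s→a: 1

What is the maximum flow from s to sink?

Augment s→a→d→sink: bottleneck 1. Total 1.
Augment s→c→b→sink: bottleneck 1. Total 2.
No augmenting path remains in the residual graph.

2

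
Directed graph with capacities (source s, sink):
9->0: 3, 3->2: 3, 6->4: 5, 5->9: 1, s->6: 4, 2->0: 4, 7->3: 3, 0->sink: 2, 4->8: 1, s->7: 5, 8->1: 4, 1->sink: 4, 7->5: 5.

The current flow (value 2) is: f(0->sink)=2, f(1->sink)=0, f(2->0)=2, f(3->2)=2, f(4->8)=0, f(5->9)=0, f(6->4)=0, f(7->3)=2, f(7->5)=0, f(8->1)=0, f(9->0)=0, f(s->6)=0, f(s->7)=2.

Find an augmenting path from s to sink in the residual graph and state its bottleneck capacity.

s->6->4->8->1->sink, bottleneck 1

Residual along s->6->4->8->1->sink: s->6: 4, 6->4: 5, 4->8: 1, 8->1: 4, 1->sink: 4.
Bottleneck = min = 1.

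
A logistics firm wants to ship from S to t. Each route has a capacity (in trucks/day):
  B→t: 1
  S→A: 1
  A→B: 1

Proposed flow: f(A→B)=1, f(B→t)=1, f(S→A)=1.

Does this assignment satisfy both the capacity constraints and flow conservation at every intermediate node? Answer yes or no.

Every edge has 0 ≤ f(e) ≤ cap(e).
At each intermediate node, inflow equals outflow.

Yes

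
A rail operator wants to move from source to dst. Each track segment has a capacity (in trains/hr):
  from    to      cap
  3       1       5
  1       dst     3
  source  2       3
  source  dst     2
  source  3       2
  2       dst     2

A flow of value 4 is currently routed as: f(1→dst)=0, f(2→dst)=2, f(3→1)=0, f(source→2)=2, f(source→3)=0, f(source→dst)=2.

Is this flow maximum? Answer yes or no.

No

Residual path source→3→1→dst has bottleneck 2 > 0.
Pushing 2 along it raises the flow to 6, so the given flow is not maximum.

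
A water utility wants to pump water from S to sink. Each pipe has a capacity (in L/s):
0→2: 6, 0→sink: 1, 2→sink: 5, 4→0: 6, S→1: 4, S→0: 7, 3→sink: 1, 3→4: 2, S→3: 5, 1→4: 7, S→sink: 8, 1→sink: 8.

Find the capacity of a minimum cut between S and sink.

19

Max flow = 19 (via 5 augmenting paths).
In the residual at optimum, the set reachable from S is {0, 2, 3, 4, S}.
Cut edges: S→1 (cap 4), S→sink (cap 8), 3→sink (cap 1), 0→sink (cap 1), 2→sink (cap 5). Sum = 19.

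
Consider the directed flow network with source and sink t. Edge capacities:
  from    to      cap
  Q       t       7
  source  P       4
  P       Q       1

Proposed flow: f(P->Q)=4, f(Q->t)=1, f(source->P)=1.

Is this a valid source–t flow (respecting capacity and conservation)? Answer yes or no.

Capacity violated on P->Q: flow 4 > capacity 1.

No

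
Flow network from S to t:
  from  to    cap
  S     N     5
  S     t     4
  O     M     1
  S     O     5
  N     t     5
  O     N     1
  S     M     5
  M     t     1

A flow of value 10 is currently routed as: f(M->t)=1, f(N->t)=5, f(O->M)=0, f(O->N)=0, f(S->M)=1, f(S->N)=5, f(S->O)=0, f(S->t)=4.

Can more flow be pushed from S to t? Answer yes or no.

No

Residual reachable from S: {M, N, O, S}; t is not reachable.
Saturated cut: S->t, M->t, N->t with total capacity 10 = current flow value. Flow is maximum.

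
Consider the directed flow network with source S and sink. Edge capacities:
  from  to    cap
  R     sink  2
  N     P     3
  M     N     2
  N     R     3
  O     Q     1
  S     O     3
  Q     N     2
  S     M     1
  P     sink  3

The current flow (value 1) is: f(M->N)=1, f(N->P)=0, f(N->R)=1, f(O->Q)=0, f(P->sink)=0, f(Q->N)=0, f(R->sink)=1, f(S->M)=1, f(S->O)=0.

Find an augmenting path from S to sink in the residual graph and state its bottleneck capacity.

S->O->Q->N->R->sink, bottleneck 1

Residual along S->O->Q->N->R->sink: S->O: 3, O->Q: 1, Q->N: 2, N->R: 2, R->sink: 1.
Bottleneck = min = 1.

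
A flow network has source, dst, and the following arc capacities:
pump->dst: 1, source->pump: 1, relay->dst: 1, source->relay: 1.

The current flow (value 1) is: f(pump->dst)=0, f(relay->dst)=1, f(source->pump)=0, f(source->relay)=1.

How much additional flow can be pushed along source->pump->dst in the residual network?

Residual capacities along the path: source->pump: 1, pump->dst: 1.
Minimum is 1.

1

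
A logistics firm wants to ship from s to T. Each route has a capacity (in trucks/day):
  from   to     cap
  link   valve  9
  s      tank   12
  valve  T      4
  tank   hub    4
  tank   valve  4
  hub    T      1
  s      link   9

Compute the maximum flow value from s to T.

Augment s->link->valve->T: bottleneck 4. Total 4.
Augment s->tank->hub->T: bottleneck 1. Total 5.
No augmenting path remains in the residual graph.

5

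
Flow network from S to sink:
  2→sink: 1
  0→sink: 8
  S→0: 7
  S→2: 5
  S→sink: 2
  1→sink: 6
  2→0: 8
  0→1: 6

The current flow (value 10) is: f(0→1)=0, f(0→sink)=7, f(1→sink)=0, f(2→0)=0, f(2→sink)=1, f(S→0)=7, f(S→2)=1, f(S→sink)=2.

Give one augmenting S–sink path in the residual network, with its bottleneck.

S→2→0→sink, bottleneck 1

Residual along S→2→0→sink: S→2: 4, 2→0: 8, 0→sink: 1.
Bottleneck = min = 1.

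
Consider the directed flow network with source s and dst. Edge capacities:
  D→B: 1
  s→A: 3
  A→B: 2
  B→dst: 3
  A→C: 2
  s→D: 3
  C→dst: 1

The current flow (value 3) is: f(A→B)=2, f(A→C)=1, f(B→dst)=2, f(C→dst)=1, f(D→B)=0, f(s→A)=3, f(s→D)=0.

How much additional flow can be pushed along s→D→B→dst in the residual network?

Residual capacities along the path: s→D: 3, D→B: 1, B→dst: 1.
Minimum is 1.

1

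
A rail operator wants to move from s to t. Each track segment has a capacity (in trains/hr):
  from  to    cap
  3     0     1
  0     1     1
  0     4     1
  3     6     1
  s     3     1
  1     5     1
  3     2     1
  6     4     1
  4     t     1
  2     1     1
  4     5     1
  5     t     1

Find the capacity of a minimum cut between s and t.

Max flow = 1 (via 1 augmenting path).
In the residual at optimum, the set reachable from s is {s}.
Cut edges: s→3 (cap 1). Sum = 1.

1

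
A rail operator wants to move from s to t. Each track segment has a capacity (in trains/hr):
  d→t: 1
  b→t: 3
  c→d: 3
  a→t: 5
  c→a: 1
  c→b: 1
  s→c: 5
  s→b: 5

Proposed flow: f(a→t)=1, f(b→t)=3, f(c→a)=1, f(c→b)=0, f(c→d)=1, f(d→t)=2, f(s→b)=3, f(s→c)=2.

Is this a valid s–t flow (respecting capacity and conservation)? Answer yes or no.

Capacity violated on d→t: flow 2 > capacity 1.

No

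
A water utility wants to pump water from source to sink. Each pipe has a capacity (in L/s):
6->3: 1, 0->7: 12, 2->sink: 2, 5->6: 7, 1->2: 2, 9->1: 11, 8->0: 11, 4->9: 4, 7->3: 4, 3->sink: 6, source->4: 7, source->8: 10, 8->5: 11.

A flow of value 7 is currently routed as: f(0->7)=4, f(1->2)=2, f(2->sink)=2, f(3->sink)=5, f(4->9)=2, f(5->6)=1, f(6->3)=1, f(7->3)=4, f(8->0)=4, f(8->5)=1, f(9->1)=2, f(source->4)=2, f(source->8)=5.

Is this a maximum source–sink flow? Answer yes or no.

Yes

Residual reachable from source: {0, 1, 4, 5, 6, 7, 8, 9, source}; sink is not reachable.
Saturated cut: 1->2, 7->3, 6->3 with total capacity 7 = current flow value. Flow is maximum.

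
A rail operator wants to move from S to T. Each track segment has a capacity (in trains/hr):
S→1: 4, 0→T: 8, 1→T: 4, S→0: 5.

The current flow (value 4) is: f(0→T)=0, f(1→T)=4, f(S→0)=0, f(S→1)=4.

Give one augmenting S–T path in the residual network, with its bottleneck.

S→0→T, bottleneck 5

Residual along S→0→T: S→0: 5, 0→T: 8.
Bottleneck = min = 5.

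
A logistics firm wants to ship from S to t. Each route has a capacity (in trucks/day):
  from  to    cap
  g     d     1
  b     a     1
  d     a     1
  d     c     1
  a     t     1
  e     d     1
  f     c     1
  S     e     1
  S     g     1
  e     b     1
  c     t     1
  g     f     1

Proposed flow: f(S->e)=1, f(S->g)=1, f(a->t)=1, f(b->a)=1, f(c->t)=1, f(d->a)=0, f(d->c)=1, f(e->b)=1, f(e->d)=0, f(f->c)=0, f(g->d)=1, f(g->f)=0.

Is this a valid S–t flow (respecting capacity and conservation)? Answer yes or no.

Yes

Every edge has 0 ≤ f(e) ≤ cap(e).
At each intermediate node, inflow equals outflow.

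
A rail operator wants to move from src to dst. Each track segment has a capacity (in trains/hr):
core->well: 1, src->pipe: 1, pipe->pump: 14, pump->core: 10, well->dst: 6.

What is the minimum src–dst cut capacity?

1

Max flow = 1 (via 1 augmenting path).
In the residual at optimum, the set reachable from src is {src}.
Cut edges: src->pipe (cap 1). Sum = 1.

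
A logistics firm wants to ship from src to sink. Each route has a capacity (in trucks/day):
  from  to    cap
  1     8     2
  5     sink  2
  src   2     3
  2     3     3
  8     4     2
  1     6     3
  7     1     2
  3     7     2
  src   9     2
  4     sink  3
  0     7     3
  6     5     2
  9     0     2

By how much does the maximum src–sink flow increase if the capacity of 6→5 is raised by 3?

Original max flow = 2.
Edge 6→5 does not cross the min cut (source side {0, 2, 3, 7, 9, src}), so extra capacity there cannot help.
New max flow = 2. Increase = 0.

0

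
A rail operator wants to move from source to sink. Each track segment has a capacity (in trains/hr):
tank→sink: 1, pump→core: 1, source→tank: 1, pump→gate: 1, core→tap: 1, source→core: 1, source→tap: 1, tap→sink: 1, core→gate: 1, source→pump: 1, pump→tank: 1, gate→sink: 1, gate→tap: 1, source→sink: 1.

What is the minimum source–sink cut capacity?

Max flow = 4 (via 4 augmenting paths).
In the residual at optimum, the set reachable from source is {core, gate, pump, source, tank, tap}.
Cut edges: source→sink (cap 1), gate→sink (cap 1), tank→sink (cap 1), tap→sink (cap 1). Sum = 4.

4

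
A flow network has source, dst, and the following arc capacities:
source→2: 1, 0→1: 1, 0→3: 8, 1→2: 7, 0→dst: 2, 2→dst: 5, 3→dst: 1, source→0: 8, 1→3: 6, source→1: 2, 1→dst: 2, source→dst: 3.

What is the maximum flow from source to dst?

10

Augment source→dst: bottleneck 3. Total 3.
Augment source→0→dst: bottleneck 2. Total 5.
Augment source→1→dst: bottleneck 2. Total 7.
Augment source→2→dst: bottleneck 1. Total 8.
Augment source→0→3→dst: bottleneck 1. Total 9.
Augment source→0→1→2→dst: bottleneck 1. Total 10.
No augmenting path remains in the residual graph.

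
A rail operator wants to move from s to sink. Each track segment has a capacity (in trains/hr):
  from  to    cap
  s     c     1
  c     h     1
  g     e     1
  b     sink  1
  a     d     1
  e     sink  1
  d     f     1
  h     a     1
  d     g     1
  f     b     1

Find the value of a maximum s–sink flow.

1

Augment s->c->h->a->d->f->b->sink: bottleneck 1. Total 1.
No augmenting path remains in the residual graph.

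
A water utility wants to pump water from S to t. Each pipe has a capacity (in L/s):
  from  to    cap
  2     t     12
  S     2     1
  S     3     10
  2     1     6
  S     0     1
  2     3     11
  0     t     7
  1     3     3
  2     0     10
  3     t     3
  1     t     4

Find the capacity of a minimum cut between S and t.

Max flow = 5 (via 3 augmenting paths).
In the residual at optimum, the set reachable from S is {3, S}.
Cut edges: S→2 (cap 1), S→0 (cap 1), 3→t (cap 3). Sum = 5.

5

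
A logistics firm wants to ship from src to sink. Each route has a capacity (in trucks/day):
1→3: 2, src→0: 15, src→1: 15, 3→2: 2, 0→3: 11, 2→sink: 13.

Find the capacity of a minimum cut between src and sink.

Max flow = 2 (via 1 augmenting path).
In the residual at optimum, the set reachable from src is {0, 1, 3, src}.
Cut edges: 3→2 (cap 2). Sum = 2.

2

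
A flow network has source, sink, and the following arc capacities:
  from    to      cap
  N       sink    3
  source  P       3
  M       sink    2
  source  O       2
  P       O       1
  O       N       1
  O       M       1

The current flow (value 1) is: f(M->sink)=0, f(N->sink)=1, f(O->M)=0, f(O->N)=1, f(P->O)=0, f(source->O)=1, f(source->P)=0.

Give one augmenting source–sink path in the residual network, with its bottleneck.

Residual along source->O->M->sink: source->O: 1, O->M: 1, M->sink: 2.
Bottleneck = min = 1.

source->O->M->sink, bottleneck 1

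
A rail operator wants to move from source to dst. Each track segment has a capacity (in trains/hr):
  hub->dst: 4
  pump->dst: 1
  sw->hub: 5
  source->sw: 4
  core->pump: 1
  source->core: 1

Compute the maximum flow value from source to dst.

Augment source->core->pump->dst: bottleneck 1. Total 1.
Augment source->sw->hub->dst: bottleneck 4. Total 5.
No augmenting path remains in the residual graph.

5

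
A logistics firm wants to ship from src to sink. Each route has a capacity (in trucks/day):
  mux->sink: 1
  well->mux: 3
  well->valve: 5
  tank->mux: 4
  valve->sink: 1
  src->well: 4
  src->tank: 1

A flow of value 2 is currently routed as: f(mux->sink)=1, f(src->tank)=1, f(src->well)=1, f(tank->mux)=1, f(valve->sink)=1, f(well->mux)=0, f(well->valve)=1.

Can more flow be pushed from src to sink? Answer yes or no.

Residual reachable from src: {mux, src, tank, valve, well}; sink is not reachable.
Saturated cut: mux->sink, valve->sink with total capacity 2 = current flow value. Flow is maximum.

No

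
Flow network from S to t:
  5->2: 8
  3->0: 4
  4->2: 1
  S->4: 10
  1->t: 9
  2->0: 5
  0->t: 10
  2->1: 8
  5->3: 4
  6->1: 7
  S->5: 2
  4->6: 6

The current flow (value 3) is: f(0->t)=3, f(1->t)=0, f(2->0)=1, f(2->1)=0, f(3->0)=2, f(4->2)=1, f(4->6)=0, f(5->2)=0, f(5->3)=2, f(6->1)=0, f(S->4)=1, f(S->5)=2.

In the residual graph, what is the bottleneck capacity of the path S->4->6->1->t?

6

Residual capacities along the path: S->4: 9, 4->6: 6, 6->1: 7, 1->t: 9.
Minimum is 6.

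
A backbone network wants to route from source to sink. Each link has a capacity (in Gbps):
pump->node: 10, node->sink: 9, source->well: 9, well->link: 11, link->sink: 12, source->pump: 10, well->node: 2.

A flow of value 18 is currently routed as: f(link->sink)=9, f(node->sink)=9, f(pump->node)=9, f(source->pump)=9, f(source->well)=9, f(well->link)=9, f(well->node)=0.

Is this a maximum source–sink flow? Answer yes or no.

Yes

Residual reachable from source: {node, pump, source}; sink is not reachable.
Saturated cut: source->well, node->sink with total capacity 18 = current flow value. Flow is maximum.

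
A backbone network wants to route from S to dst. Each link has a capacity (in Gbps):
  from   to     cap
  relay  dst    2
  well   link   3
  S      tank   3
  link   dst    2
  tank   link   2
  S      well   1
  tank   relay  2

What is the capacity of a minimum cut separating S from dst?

4

Max flow = 4 (via 3 augmenting paths).
In the residual at optimum, the set reachable from S is {S}.
Cut edges: S->tank (cap 3), S->well (cap 1). Sum = 4.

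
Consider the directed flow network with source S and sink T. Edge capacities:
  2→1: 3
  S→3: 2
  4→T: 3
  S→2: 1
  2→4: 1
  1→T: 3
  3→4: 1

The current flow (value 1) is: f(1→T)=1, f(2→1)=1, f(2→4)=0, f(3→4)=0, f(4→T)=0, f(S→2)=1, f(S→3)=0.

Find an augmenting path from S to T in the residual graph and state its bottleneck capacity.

Residual along S→3→4→T: S→3: 2, 3→4: 1, 4→T: 3.
Bottleneck = min = 1.

S→3→4→T, bottleneck 1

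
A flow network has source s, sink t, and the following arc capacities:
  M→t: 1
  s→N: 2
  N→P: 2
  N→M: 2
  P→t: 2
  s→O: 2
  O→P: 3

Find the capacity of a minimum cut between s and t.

3

Max flow = 3 (via 3 augmenting paths).
In the residual at optimum, the set reachable from s is {M, N, O, P, s}.
Cut edges: M→t (cap 1), P→t (cap 2). Sum = 3.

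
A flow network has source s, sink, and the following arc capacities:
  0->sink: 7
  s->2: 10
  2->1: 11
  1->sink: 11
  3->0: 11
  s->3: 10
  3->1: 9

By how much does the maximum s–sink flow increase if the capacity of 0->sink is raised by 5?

Original max flow = 18.
After raising cap(0->sink), augmenting paths through that edge carry 2 more units.
New max flow = 20. Increase = 2.

2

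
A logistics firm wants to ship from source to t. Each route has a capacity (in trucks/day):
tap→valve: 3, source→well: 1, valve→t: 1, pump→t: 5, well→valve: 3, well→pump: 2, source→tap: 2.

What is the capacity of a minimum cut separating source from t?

Max flow = 2 (via 2 augmenting paths).
In the residual at optimum, the set reachable from source is {source, tap, valve}.
Cut edges: source→well (cap 1), valve→t (cap 1). Sum = 2.

2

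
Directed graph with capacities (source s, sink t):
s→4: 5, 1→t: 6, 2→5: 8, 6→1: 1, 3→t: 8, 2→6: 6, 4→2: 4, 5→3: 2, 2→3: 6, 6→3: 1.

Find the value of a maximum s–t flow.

Augment s→4→2→3→t: bottleneck 4. Total 4.
No augmenting path remains in the residual graph.

4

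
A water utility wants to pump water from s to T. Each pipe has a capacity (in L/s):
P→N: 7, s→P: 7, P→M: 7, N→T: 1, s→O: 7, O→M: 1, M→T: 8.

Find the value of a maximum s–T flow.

Augment s→O→M→T: bottleneck 1. Total 1.
Augment s→P→M→T: bottleneck 7. Total 8.
No augmenting path remains in the residual graph.

8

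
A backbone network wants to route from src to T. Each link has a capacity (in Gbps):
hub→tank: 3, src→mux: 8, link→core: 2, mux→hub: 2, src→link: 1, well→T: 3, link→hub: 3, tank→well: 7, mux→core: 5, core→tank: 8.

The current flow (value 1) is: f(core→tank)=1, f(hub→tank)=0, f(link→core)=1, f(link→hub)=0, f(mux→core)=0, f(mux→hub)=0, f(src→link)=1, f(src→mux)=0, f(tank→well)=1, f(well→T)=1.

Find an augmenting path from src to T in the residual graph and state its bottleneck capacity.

src→mux→hub→tank→well→T, bottleneck 2

Residual along src→mux→hub→tank→well→T: src→mux: 8, mux→hub: 2, hub→tank: 3, tank→well: 6, well→T: 2.
Bottleneck = min = 2.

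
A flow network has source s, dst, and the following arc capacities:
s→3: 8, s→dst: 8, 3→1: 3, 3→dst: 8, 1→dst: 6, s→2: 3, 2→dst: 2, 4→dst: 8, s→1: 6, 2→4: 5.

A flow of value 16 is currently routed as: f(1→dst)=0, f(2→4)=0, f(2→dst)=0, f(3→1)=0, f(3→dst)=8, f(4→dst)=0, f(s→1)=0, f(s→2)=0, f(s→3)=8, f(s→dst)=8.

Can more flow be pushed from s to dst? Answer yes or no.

Residual path s→1→dst has bottleneck 6 > 0.
Pushing 6 along it raises the flow to 22, so the given flow is not maximum.

Yes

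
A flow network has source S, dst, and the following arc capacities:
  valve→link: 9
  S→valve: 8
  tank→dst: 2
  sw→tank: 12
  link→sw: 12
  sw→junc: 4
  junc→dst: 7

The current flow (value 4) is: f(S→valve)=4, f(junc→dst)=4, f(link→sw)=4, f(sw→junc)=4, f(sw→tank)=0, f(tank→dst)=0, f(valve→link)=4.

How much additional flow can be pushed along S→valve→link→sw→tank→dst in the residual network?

2

Residual capacities along the path: S→valve: 4, valve→link: 5, link→sw: 8, sw→tank: 12, tank→dst: 2.
Minimum is 2.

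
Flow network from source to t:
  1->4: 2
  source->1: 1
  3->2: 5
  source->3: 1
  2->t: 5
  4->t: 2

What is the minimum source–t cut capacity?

Max flow = 2 (via 2 augmenting paths).
In the residual at optimum, the set reachable from source is {source}.
Cut edges: source->3 (cap 1), source->1 (cap 1). Sum = 2.

2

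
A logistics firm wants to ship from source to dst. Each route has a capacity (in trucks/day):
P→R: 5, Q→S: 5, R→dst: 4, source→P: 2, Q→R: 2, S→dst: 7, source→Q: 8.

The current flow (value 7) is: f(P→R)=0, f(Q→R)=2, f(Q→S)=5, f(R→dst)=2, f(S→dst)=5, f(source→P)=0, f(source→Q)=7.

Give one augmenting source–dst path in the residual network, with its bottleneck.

Residual along source→P→R→dst: source→P: 2, P→R: 5, R→dst: 2.
Bottleneck = min = 2.

source→P→R→dst, bottleneck 2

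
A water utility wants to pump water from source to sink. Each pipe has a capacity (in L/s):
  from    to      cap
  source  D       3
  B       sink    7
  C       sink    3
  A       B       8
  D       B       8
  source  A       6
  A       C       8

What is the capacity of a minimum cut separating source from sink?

Max flow = 9 (via 3 augmenting paths).
In the residual at optimum, the set reachable from source is {source}.
Cut edges: source->D (cap 3), source->A (cap 6). Sum = 9.

9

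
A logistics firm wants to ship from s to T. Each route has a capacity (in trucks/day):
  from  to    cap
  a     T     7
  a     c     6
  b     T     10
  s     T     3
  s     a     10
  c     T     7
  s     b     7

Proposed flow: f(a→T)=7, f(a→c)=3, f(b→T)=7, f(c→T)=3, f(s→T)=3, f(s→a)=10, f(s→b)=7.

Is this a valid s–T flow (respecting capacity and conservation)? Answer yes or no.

Yes

Every edge has 0 ≤ f(e) ≤ cap(e).
At each intermediate node, inflow equals outflow.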